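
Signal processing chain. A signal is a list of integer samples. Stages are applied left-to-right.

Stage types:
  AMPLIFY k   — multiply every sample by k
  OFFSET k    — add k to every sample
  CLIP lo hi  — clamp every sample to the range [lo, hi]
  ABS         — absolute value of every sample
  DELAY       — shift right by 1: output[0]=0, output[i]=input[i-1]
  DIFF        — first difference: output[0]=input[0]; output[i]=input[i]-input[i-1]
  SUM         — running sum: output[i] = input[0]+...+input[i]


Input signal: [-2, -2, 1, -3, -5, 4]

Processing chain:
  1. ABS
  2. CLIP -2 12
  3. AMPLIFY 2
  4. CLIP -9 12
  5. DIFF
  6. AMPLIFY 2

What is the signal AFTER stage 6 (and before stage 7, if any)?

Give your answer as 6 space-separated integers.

Input: [-2, -2, 1, -3, -5, 4]
Stage 1 (ABS): |-2|=2, |-2|=2, |1|=1, |-3|=3, |-5|=5, |4|=4 -> [2, 2, 1, 3, 5, 4]
Stage 2 (CLIP -2 12): clip(2,-2,12)=2, clip(2,-2,12)=2, clip(1,-2,12)=1, clip(3,-2,12)=3, clip(5,-2,12)=5, clip(4,-2,12)=4 -> [2, 2, 1, 3, 5, 4]
Stage 3 (AMPLIFY 2): 2*2=4, 2*2=4, 1*2=2, 3*2=6, 5*2=10, 4*2=8 -> [4, 4, 2, 6, 10, 8]
Stage 4 (CLIP -9 12): clip(4,-9,12)=4, clip(4,-9,12)=4, clip(2,-9,12)=2, clip(6,-9,12)=6, clip(10,-9,12)=10, clip(8,-9,12)=8 -> [4, 4, 2, 6, 10, 8]
Stage 5 (DIFF): s[0]=4, 4-4=0, 2-4=-2, 6-2=4, 10-6=4, 8-10=-2 -> [4, 0, -2, 4, 4, -2]
Stage 6 (AMPLIFY 2): 4*2=8, 0*2=0, -2*2=-4, 4*2=8, 4*2=8, -2*2=-4 -> [8, 0, -4, 8, 8, -4]

Answer: 8 0 -4 8 8 -4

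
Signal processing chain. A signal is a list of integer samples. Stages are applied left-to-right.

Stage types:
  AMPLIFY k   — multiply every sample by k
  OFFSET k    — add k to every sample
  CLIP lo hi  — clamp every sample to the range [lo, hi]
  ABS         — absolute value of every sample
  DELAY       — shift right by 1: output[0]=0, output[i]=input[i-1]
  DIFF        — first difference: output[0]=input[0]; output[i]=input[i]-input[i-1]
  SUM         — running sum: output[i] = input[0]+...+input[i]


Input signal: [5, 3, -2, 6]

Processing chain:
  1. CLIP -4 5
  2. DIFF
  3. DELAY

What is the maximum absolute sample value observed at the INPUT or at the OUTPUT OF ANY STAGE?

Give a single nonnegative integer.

Answer: 7

Derivation:
Input: [5, 3, -2, 6] (max |s|=6)
Stage 1 (CLIP -4 5): clip(5,-4,5)=5, clip(3,-4,5)=3, clip(-2,-4,5)=-2, clip(6,-4,5)=5 -> [5, 3, -2, 5] (max |s|=5)
Stage 2 (DIFF): s[0]=5, 3-5=-2, -2-3=-5, 5--2=7 -> [5, -2, -5, 7] (max |s|=7)
Stage 3 (DELAY): [0, 5, -2, -5] = [0, 5, -2, -5] -> [0, 5, -2, -5] (max |s|=5)
Overall max amplitude: 7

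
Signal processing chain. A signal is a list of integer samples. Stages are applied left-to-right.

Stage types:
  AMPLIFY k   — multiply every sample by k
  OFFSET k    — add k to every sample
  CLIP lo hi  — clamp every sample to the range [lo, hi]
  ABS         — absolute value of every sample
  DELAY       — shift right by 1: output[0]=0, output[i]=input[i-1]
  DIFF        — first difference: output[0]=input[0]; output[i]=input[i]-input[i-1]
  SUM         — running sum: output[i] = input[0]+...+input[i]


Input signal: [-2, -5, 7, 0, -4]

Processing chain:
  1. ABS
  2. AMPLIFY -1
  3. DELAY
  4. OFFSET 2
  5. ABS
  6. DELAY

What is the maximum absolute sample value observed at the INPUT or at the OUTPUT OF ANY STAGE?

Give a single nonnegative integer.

Input: [-2, -5, 7, 0, -4] (max |s|=7)
Stage 1 (ABS): |-2|=2, |-5|=5, |7|=7, |0|=0, |-4|=4 -> [2, 5, 7, 0, 4] (max |s|=7)
Stage 2 (AMPLIFY -1): 2*-1=-2, 5*-1=-5, 7*-1=-7, 0*-1=0, 4*-1=-4 -> [-2, -5, -7, 0, -4] (max |s|=7)
Stage 3 (DELAY): [0, -2, -5, -7, 0] = [0, -2, -5, -7, 0] -> [0, -2, -5, -7, 0] (max |s|=7)
Stage 4 (OFFSET 2): 0+2=2, -2+2=0, -5+2=-3, -7+2=-5, 0+2=2 -> [2, 0, -3, -5, 2] (max |s|=5)
Stage 5 (ABS): |2|=2, |0|=0, |-3|=3, |-5|=5, |2|=2 -> [2, 0, 3, 5, 2] (max |s|=5)
Stage 6 (DELAY): [0, 2, 0, 3, 5] = [0, 2, 0, 3, 5] -> [0, 2, 0, 3, 5] (max |s|=5)
Overall max amplitude: 7

Answer: 7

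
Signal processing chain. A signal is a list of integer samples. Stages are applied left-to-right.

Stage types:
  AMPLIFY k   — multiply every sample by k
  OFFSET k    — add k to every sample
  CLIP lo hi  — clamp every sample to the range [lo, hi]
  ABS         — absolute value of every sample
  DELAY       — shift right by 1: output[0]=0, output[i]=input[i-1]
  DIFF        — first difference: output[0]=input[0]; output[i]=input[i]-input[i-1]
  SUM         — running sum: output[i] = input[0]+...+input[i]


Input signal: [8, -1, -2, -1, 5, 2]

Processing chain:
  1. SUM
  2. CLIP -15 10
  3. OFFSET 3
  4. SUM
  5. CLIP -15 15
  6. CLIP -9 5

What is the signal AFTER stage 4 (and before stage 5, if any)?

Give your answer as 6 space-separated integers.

Answer: 11 21 29 36 48 61

Derivation:
Input: [8, -1, -2, -1, 5, 2]
Stage 1 (SUM): sum[0..0]=8, sum[0..1]=7, sum[0..2]=5, sum[0..3]=4, sum[0..4]=9, sum[0..5]=11 -> [8, 7, 5, 4, 9, 11]
Stage 2 (CLIP -15 10): clip(8,-15,10)=8, clip(7,-15,10)=7, clip(5,-15,10)=5, clip(4,-15,10)=4, clip(9,-15,10)=9, clip(11,-15,10)=10 -> [8, 7, 5, 4, 9, 10]
Stage 3 (OFFSET 3): 8+3=11, 7+3=10, 5+3=8, 4+3=7, 9+3=12, 10+3=13 -> [11, 10, 8, 7, 12, 13]
Stage 4 (SUM): sum[0..0]=11, sum[0..1]=21, sum[0..2]=29, sum[0..3]=36, sum[0..4]=48, sum[0..5]=61 -> [11, 21, 29, 36, 48, 61]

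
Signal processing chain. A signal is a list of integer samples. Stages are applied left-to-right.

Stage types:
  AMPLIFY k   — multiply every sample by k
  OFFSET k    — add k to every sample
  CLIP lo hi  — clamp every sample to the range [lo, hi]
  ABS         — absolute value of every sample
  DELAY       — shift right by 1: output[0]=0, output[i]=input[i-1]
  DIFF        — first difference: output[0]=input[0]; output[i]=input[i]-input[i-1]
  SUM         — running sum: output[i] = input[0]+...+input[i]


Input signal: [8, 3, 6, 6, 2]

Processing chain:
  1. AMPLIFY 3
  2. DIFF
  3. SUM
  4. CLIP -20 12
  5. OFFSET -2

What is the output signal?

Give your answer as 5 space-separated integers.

Answer: 10 7 10 10 4

Derivation:
Input: [8, 3, 6, 6, 2]
Stage 1 (AMPLIFY 3): 8*3=24, 3*3=9, 6*3=18, 6*3=18, 2*3=6 -> [24, 9, 18, 18, 6]
Stage 2 (DIFF): s[0]=24, 9-24=-15, 18-9=9, 18-18=0, 6-18=-12 -> [24, -15, 9, 0, -12]
Stage 3 (SUM): sum[0..0]=24, sum[0..1]=9, sum[0..2]=18, sum[0..3]=18, sum[0..4]=6 -> [24, 9, 18, 18, 6]
Stage 4 (CLIP -20 12): clip(24,-20,12)=12, clip(9,-20,12)=9, clip(18,-20,12)=12, clip(18,-20,12)=12, clip(6,-20,12)=6 -> [12, 9, 12, 12, 6]
Stage 5 (OFFSET -2): 12+-2=10, 9+-2=7, 12+-2=10, 12+-2=10, 6+-2=4 -> [10, 7, 10, 10, 4]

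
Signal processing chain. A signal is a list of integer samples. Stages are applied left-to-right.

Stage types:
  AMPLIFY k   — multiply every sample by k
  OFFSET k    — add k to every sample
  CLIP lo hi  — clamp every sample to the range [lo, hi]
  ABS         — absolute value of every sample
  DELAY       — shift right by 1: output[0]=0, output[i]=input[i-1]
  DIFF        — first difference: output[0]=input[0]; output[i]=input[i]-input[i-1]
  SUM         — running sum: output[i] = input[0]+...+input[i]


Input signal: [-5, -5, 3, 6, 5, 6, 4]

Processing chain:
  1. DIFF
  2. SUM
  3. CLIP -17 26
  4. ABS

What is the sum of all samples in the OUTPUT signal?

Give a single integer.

Input: [-5, -5, 3, 6, 5, 6, 4]
Stage 1 (DIFF): s[0]=-5, -5--5=0, 3--5=8, 6-3=3, 5-6=-1, 6-5=1, 4-6=-2 -> [-5, 0, 8, 3, -1, 1, -2]
Stage 2 (SUM): sum[0..0]=-5, sum[0..1]=-5, sum[0..2]=3, sum[0..3]=6, sum[0..4]=5, sum[0..5]=6, sum[0..6]=4 -> [-5, -5, 3, 6, 5, 6, 4]
Stage 3 (CLIP -17 26): clip(-5,-17,26)=-5, clip(-5,-17,26)=-5, clip(3,-17,26)=3, clip(6,-17,26)=6, clip(5,-17,26)=5, clip(6,-17,26)=6, clip(4,-17,26)=4 -> [-5, -5, 3, 6, 5, 6, 4]
Stage 4 (ABS): |-5|=5, |-5|=5, |3|=3, |6|=6, |5|=5, |6|=6, |4|=4 -> [5, 5, 3, 6, 5, 6, 4]
Output sum: 34

Answer: 34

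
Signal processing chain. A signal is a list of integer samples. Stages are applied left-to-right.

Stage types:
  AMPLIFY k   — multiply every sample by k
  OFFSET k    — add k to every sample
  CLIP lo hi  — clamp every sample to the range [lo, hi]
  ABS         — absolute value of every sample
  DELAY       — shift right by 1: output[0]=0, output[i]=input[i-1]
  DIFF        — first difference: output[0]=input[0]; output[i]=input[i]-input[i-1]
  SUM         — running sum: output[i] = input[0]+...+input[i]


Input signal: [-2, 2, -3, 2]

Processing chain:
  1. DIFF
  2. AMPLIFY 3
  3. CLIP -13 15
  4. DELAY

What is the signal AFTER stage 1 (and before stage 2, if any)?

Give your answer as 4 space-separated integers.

Answer: -2 4 -5 5

Derivation:
Input: [-2, 2, -3, 2]
Stage 1 (DIFF): s[0]=-2, 2--2=4, -3-2=-5, 2--3=5 -> [-2, 4, -5, 5]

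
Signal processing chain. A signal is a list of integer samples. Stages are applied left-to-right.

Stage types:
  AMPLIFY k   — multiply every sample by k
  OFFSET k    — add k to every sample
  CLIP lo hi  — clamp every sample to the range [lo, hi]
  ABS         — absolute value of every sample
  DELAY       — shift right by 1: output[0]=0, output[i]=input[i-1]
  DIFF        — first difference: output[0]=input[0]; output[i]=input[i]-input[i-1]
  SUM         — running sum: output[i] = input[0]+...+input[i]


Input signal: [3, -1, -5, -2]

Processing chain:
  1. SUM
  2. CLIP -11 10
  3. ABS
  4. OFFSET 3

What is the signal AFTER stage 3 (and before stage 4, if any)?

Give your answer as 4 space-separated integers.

Input: [3, -1, -5, -2]
Stage 1 (SUM): sum[0..0]=3, sum[0..1]=2, sum[0..2]=-3, sum[0..3]=-5 -> [3, 2, -3, -5]
Stage 2 (CLIP -11 10): clip(3,-11,10)=3, clip(2,-11,10)=2, clip(-3,-11,10)=-3, clip(-5,-11,10)=-5 -> [3, 2, -3, -5]
Stage 3 (ABS): |3|=3, |2|=2, |-3|=3, |-5|=5 -> [3, 2, 3, 5]

Answer: 3 2 3 5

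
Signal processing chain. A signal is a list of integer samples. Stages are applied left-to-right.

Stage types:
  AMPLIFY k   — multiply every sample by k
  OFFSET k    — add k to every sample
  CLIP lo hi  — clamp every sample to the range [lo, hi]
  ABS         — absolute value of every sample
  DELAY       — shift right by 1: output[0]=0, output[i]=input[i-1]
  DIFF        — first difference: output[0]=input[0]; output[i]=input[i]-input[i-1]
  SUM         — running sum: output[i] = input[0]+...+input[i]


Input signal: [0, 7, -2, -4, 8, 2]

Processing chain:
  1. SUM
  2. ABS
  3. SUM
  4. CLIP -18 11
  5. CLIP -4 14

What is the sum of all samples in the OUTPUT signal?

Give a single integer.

Input: [0, 7, -2, -4, 8, 2]
Stage 1 (SUM): sum[0..0]=0, sum[0..1]=7, sum[0..2]=5, sum[0..3]=1, sum[0..4]=9, sum[0..5]=11 -> [0, 7, 5, 1, 9, 11]
Stage 2 (ABS): |0|=0, |7|=7, |5|=5, |1|=1, |9|=9, |11|=11 -> [0, 7, 5, 1, 9, 11]
Stage 3 (SUM): sum[0..0]=0, sum[0..1]=7, sum[0..2]=12, sum[0..3]=13, sum[0..4]=22, sum[0..5]=33 -> [0, 7, 12, 13, 22, 33]
Stage 4 (CLIP -18 11): clip(0,-18,11)=0, clip(7,-18,11)=7, clip(12,-18,11)=11, clip(13,-18,11)=11, clip(22,-18,11)=11, clip(33,-18,11)=11 -> [0, 7, 11, 11, 11, 11]
Stage 5 (CLIP -4 14): clip(0,-4,14)=0, clip(7,-4,14)=7, clip(11,-4,14)=11, clip(11,-4,14)=11, clip(11,-4,14)=11, clip(11,-4,14)=11 -> [0, 7, 11, 11, 11, 11]
Output sum: 51

Answer: 51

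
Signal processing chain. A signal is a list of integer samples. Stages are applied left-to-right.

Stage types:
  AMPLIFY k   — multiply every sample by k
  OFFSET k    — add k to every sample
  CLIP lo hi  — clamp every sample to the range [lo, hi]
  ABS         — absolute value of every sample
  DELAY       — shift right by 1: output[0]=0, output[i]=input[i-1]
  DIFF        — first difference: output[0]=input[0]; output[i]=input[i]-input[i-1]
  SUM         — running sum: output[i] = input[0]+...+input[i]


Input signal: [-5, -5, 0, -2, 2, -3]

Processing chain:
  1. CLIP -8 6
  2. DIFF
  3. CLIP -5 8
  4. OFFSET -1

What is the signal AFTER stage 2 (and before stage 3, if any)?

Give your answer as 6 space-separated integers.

Answer: -5 0 5 -2 4 -5

Derivation:
Input: [-5, -5, 0, -2, 2, -3]
Stage 1 (CLIP -8 6): clip(-5,-8,6)=-5, clip(-5,-8,6)=-5, clip(0,-8,6)=0, clip(-2,-8,6)=-2, clip(2,-8,6)=2, clip(-3,-8,6)=-3 -> [-5, -5, 0, -2, 2, -3]
Stage 2 (DIFF): s[0]=-5, -5--5=0, 0--5=5, -2-0=-2, 2--2=4, -3-2=-5 -> [-5, 0, 5, -2, 4, -5]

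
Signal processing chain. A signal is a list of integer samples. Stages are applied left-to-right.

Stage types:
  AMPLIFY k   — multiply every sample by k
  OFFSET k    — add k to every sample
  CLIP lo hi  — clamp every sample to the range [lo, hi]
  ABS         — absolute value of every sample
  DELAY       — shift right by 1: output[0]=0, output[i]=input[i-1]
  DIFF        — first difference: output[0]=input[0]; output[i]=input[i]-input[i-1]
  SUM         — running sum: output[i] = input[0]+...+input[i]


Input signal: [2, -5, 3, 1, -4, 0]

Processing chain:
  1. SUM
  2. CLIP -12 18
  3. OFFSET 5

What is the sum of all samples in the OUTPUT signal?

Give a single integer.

Answer: 24

Derivation:
Input: [2, -5, 3, 1, -4, 0]
Stage 1 (SUM): sum[0..0]=2, sum[0..1]=-3, sum[0..2]=0, sum[0..3]=1, sum[0..4]=-3, sum[0..5]=-3 -> [2, -3, 0, 1, -3, -3]
Stage 2 (CLIP -12 18): clip(2,-12,18)=2, clip(-3,-12,18)=-3, clip(0,-12,18)=0, clip(1,-12,18)=1, clip(-3,-12,18)=-3, clip(-3,-12,18)=-3 -> [2, -3, 0, 1, -3, -3]
Stage 3 (OFFSET 5): 2+5=7, -3+5=2, 0+5=5, 1+5=6, -3+5=2, -3+5=2 -> [7, 2, 5, 6, 2, 2]
Output sum: 24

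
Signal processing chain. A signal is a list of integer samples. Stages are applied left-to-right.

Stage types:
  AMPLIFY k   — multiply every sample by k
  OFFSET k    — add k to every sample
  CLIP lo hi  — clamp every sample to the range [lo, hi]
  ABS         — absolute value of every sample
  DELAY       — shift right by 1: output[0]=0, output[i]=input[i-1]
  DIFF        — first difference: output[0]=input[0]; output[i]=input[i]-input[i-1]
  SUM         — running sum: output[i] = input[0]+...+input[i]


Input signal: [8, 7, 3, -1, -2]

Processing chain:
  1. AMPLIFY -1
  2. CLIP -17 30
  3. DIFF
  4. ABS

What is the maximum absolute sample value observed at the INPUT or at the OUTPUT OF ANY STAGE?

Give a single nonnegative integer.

Answer: 8

Derivation:
Input: [8, 7, 3, -1, -2] (max |s|=8)
Stage 1 (AMPLIFY -1): 8*-1=-8, 7*-1=-7, 3*-1=-3, -1*-1=1, -2*-1=2 -> [-8, -7, -3, 1, 2] (max |s|=8)
Stage 2 (CLIP -17 30): clip(-8,-17,30)=-8, clip(-7,-17,30)=-7, clip(-3,-17,30)=-3, clip(1,-17,30)=1, clip(2,-17,30)=2 -> [-8, -7, -3, 1, 2] (max |s|=8)
Stage 3 (DIFF): s[0]=-8, -7--8=1, -3--7=4, 1--3=4, 2-1=1 -> [-8, 1, 4, 4, 1] (max |s|=8)
Stage 4 (ABS): |-8|=8, |1|=1, |4|=4, |4|=4, |1|=1 -> [8, 1, 4, 4, 1] (max |s|=8)
Overall max amplitude: 8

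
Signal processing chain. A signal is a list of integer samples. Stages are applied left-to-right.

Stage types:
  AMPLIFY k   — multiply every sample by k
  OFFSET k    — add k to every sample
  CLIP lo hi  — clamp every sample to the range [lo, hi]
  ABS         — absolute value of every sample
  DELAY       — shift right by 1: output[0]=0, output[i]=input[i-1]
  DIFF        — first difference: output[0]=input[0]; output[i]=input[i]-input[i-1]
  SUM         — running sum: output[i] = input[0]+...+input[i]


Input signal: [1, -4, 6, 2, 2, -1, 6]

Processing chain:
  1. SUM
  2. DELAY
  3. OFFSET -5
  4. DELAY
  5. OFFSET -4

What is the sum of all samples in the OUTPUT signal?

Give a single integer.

Input: [1, -4, 6, 2, 2, -1, 6]
Stage 1 (SUM): sum[0..0]=1, sum[0..1]=-3, sum[0..2]=3, sum[0..3]=5, sum[0..4]=7, sum[0..5]=6, sum[0..6]=12 -> [1, -3, 3, 5, 7, 6, 12]
Stage 2 (DELAY): [0, 1, -3, 3, 5, 7, 6] = [0, 1, -3, 3, 5, 7, 6] -> [0, 1, -3, 3, 5, 7, 6]
Stage 3 (OFFSET -5): 0+-5=-5, 1+-5=-4, -3+-5=-8, 3+-5=-2, 5+-5=0, 7+-5=2, 6+-5=1 -> [-5, -4, -8, -2, 0, 2, 1]
Stage 4 (DELAY): [0, -5, -4, -8, -2, 0, 2] = [0, -5, -4, -8, -2, 0, 2] -> [0, -5, -4, -8, -2, 0, 2]
Stage 5 (OFFSET -4): 0+-4=-4, -5+-4=-9, -4+-4=-8, -8+-4=-12, -2+-4=-6, 0+-4=-4, 2+-4=-2 -> [-4, -9, -8, -12, -6, -4, -2]
Output sum: -45

Answer: -45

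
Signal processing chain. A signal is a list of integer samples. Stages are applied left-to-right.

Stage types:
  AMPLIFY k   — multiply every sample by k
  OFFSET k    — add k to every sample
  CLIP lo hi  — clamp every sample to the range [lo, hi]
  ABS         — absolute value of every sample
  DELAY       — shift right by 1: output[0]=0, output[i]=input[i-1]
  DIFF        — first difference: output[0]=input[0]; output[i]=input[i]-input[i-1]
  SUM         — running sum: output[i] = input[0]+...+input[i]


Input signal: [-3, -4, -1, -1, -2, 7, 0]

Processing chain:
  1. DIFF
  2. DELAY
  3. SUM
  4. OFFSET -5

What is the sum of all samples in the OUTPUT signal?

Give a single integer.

Answer: -39

Derivation:
Input: [-3, -4, -1, -1, -2, 7, 0]
Stage 1 (DIFF): s[0]=-3, -4--3=-1, -1--4=3, -1--1=0, -2--1=-1, 7--2=9, 0-7=-7 -> [-3, -1, 3, 0, -1, 9, -7]
Stage 2 (DELAY): [0, -3, -1, 3, 0, -1, 9] = [0, -3, -1, 3, 0, -1, 9] -> [0, -3, -1, 3, 0, -1, 9]
Stage 3 (SUM): sum[0..0]=0, sum[0..1]=-3, sum[0..2]=-4, sum[0..3]=-1, sum[0..4]=-1, sum[0..5]=-2, sum[0..6]=7 -> [0, -3, -4, -1, -1, -2, 7]
Stage 4 (OFFSET -5): 0+-5=-5, -3+-5=-8, -4+-5=-9, -1+-5=-6, -1+-5=-6, -2+-5=-7, 7+-5=2 -> [-5, -8, -9, -6, -6, -7, 2]
Output sum: -39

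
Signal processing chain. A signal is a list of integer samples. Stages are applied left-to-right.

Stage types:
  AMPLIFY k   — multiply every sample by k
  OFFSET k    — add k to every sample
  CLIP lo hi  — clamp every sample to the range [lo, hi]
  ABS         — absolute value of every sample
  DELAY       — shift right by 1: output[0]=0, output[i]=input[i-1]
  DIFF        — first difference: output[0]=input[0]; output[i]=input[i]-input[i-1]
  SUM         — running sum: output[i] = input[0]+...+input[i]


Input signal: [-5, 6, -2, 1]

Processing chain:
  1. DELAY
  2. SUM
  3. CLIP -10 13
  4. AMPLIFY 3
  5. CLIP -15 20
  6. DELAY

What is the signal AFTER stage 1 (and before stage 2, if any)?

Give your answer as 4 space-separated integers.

Input: [-5, 6, -2, 1]
Stage 1 (DELAY): [0, -5, 6, -2] = [0, -5, 6, -2] -> [0, -5, 6, -2]

Answer: 0 -5 6 -2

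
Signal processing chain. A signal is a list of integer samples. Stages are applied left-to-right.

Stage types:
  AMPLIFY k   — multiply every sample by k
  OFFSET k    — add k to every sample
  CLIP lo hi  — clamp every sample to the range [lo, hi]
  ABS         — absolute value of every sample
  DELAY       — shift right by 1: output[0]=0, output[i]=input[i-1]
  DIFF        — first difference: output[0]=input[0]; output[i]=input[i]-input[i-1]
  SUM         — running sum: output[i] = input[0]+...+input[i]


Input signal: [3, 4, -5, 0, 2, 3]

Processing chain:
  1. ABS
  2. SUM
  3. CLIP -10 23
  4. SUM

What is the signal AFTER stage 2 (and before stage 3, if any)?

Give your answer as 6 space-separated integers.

Answer: 3 7 12 12 14 17

Derivation:
Input: [3, 4, -5, 0, 2, 3]
Stage 1 (ABS): |3|=3, |4|=4, |-5|=5, |0|=0, |2|=2, |3|=3 -> [3, 4, 5, 0, 2, 3]
Stage 2 (SUM): sum[0..0]=3, sum[0..1]=7, sum[0..2]=12, sum[0..3]=12, sum[0..4]=14, sum[0..5]=17 -> [3, 7, 12, 12, 14, 17]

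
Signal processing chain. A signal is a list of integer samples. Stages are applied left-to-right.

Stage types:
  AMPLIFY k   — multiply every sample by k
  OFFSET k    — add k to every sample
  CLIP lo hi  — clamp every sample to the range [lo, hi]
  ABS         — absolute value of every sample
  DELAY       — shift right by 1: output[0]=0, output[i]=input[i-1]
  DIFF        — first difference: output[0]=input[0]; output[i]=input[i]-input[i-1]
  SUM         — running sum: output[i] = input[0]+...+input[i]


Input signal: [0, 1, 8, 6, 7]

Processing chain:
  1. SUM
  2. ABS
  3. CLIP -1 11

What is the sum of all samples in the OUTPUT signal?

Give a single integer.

Input: [0, 1, 8, 6, 7]
Stage 1 (SUM): sum[0..0]=0, sum[0..1]=1, sum[0..2]=9, sum[0..3]=15, sum[0..4]=22 -> [0, 1, 9, 15, 22]
Stage 2 (ABS): |0|=0, |1|=1, |9|=9, |15|=15, |22|=22 -> [0, 1, 9, 15, 22]
Stage 3 (CLIP -1 11): clip(0,-1,11)=0, clip(1,-1,11)=1, clip(9,-1,11)=9, clip(15,-1,11)=11, clip(22,-1,11)=11 -> [0, 1, 9, 11, 11]
Output sum: 32

Answer: 32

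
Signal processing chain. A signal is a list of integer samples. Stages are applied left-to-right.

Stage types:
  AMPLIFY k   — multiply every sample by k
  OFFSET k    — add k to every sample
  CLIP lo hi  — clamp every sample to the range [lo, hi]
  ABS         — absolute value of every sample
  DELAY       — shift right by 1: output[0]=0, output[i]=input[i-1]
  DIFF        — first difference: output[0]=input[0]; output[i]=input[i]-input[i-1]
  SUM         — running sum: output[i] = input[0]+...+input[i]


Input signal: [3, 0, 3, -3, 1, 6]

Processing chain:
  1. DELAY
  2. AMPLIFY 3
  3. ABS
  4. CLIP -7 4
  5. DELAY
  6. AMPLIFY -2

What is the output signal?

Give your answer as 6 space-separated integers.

Answer: 0 0 -8 0 -8 -8

Derivation:
Input: [3, 0, 3, -3, 1, 6]
Stage 1 (DELAY): [0, 3, 0, 3, -3, 1] = [0, 3, 0, 3, -3, 1] -> [0, 3, 0, 3, -3, 1]
Stage 2 (AMPLIFY 3): 0*3=0, 3*3=9, 0*3=0, 3*3=9, -3*3=-9, 1*3=3 -> [0, 9, 0, 9, -9, 3]
Stage 3 (ABS): |0|=0, |9|=9, |0|=0, |9|=9, |-9|=9, |3|=3 -> [0, 9, 0, 9, 9, 3]
Stage 4 (CLIP -7 4): clip(0,-7,4)=0, clip(9,-7,4)=4, clip(0,-7,4)=0, clip(9,-7,4)=4, clip(9,-7,4)=4, clip(3,-7,4)=3 -> [0, 4, 0, 4, 4, 3]
Stage 5 (DELAY): [0, 0, 4, 0, 4, 4] = [0, 0, 4, 0, 4, 4] -> [0, 0, 4, 0, 4, 4]
Stage 6 (AMPLIFY -2): 0*-2=0, 0*-2=0, 4*-2=-8, 0*-2=0, 4*-2=-8, 4*-2=-8 -> [0, 0, -8, 0, -8, -8]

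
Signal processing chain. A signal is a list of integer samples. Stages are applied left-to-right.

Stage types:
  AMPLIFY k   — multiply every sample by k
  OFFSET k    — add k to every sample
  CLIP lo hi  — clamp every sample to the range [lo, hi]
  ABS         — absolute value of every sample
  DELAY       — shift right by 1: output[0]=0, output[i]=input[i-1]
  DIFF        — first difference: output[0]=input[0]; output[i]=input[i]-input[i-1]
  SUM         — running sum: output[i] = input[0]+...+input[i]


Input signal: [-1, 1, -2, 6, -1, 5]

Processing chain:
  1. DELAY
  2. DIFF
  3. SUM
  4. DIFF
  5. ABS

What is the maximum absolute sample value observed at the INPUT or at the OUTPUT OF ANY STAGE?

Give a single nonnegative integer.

Input: [-1, 1, -2, 6, -1, 5] (max |s|=6)
Stage 1 (DELAY): [0, -1, 1, -2, 6, -1] = [0, -1, 1, -2, 6, -1] -> [0, -1, 1, -2, 6, -1] (max |s|=6)
Stage 2 (DIFF): s[0]=0, -1-0=-1, 1--1=2, -2-1=-3, 6--2=8, -1-6=-7 -> [0, -1, 2, -3, 8, -7] (max |s|=8)
Stage 3 (SUM): sum[0..0]=0, sum[0..1]=-1, sum[0..2]=1, sum[0..3]=-2, sum[0..4]=6, sum[0..5]=-1 -> [0, -1, 1, -2, 6, -1] (max |s|=6)
Stage 4 (DIFF): s[0]=0, -1-0=-1, 1--1=2, -2-1=-3, 6--2=8, -1-6=-7 -> [0, -1, 2, -3, 8, -7] (max |s|=8)
Stage 5 (ABS): |0|=0, |-1|=1, |2|=2, |-3|=3, |8|=8, |-7|=7 -> [0, 1, 2, 3, 8, 7] (max |s|=8)
Overall max amplitude: 8

Answer: 8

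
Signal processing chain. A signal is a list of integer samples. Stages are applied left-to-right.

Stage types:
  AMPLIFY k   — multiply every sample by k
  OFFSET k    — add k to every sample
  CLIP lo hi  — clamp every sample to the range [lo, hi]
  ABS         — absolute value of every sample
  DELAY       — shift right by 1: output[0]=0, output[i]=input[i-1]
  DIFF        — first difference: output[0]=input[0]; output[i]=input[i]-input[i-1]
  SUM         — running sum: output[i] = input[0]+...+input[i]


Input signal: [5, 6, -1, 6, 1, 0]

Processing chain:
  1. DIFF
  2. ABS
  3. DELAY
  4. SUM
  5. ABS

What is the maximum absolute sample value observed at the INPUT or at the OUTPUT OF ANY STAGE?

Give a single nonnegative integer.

Answer: 25

Derivation:
Input: [5, 6, -1, 6, 1, 0] (max |s|=6)
Stage 1 (DIFF): s[0]=5, 6-5=1, -1-6=-7, 6--1=7, 1-6=-5, 0-1=-1 -> [5, 1, -7, 7, -5, -1] (max |s|=7)
Stage 2 (ABS): |5|=5, |1|=1, |-7|=7, |7|=7, |-5|=5, |-1|=1 -> [5, 1, 7, 7, 5, 1] (max |s|=7)
Stage 3 (DELAY): [0, 5, 1, 7, 7, 5] = [0, 5, 1, 7, 7, 5] -> [0, 5, 1, 7, 7, 5] (max |s|=7)
Stage 4 (SUM): sum[0..0]=0, sum[0..1]=5, sum[0..2]=6, sum[0..3]=13, sum[0..4]=20, sum[0..5]=25 -> [0, 5, 6, 13, 20, 25] (max |s|=25)
Stage 5 (ABS): |0|=0, |5|=5, |6|=6, |13|=13, |20|=20, |25|=25 -> [0, 5, 6, 13, 20, 25] (max |s|=25)
Overall max amplitude: 25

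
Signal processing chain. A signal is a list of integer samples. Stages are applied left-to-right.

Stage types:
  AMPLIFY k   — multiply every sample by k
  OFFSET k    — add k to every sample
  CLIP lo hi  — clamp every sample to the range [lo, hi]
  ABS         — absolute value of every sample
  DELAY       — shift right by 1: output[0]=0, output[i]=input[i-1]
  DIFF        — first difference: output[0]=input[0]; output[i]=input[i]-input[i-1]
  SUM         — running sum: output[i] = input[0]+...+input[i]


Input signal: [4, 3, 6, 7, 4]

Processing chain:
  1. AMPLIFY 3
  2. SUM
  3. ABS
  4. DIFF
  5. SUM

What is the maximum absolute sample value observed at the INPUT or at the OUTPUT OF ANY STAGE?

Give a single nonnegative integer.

Input: [4, 3, 6, 7, 4] (max |s|=7)
Stage 1 (AMPLIFY 3): 4*3=12, 3*3=9, 6*3=18, 7*3=21, 4*3=12 -> [12, 9, 18, 21, 12] (max |s|=21)
Stage 2 (SUM): sum[0..0]=12, sum[0..1]=21, sum[0..2]=39, sum[0..3]=60, sum[0..4]=72 -> [12, 21, 39, 60, 72] (max |s|=72)
Stage 3 (ABS): |12|=12, |21|=21, |39|=39, |60|=60, |72|=72 -> [12, 21, 39, 60, 72] (max |s|=72)
Stage 4 (DIFF): s[0]=12, 21-12=9, 39-21=18, 60-39=21, 72-60=12 -> [12, 9, 18, 21, 12] (max |s|=21)
Stage 5 (SUM): sum[0..0]=12, sum[0..1]=21, sum[0..2]=39, sum[0..3]=60, sum[0..4]=72 -> [12, 21, 39, 60, 72] (max |s|=72)
Overall max amplitude: 72

Answer: 72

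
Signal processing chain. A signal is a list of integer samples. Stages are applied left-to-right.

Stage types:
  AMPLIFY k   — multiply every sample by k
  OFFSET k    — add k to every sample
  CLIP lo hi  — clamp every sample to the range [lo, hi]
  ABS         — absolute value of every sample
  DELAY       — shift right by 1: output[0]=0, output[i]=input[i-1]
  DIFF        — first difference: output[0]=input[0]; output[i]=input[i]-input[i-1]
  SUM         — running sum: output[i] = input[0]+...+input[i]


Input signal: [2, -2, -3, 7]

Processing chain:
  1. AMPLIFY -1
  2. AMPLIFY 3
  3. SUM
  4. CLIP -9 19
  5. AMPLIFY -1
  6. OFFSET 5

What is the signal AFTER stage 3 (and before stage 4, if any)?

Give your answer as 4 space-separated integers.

Input: [2, -2, -3, 7]
Stage 1 (AMPLIFY -1): 2*-1=-2, -2*-1=2, -3*-1=3, 7*-1=-7 -> [-2, 2, 3, -7]
Stage 2 (AMPLIFY 3): -2*3=-6, 2*3=6, 3*3=9, -7*3=-21 -> [-6, 6, 9, -21]
Stage 3 (SUM): sum[0..0]=-6, sum[0..1]=0, sum[0..2]=9, sum[0..3]=-12 -> [-6, 0, 9, -12]

Answer: -6 0 9 -12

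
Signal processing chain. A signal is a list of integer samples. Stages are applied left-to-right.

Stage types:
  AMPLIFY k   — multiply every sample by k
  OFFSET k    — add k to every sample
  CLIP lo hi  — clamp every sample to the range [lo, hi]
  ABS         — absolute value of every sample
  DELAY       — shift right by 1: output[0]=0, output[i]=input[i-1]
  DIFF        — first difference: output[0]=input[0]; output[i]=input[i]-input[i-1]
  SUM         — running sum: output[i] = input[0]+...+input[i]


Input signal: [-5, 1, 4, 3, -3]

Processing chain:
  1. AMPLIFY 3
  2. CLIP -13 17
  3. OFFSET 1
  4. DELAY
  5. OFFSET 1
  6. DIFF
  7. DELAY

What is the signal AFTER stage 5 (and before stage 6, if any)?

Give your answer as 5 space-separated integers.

Input: [-5, 1, 4, 3, -3]
Stage 1 (AMPLIFY 3): -5*3=-15, 1*3=3, 4*3=12, 3*3=9, -3*3=-9 -> [-15, 3, 12, 9, -9]
Stage 2 (CLIP -13 17): clip(-15,-13,17)=-13, clip(3,-13,17)=3, clip(12,-13,17)=12, clip(9,-13,17)=9, clip(-9,-13,17)=-9 -> [-13, 3, 12, 9, -9]
Stage 3 (OFFSET 1): -13+1=-12, 3+1=4, 12+1=13, 9+1=10, -9+1=-8 -> [-12, 4, 13, 10, -8]
Stage 4 (DELAY): [0, -12, 4, 13, 10] = [0, -12, 4, 13, 10] -> [0, -12, 4, 13, 10]
Stage 5 (OFFSET 1): 0+1=1, -12+1=-11, 4+1=5, 13+1=14, 10+1=11 -> [1, -11, 5, 14, 11]

Answer: 1 -11 5 14 11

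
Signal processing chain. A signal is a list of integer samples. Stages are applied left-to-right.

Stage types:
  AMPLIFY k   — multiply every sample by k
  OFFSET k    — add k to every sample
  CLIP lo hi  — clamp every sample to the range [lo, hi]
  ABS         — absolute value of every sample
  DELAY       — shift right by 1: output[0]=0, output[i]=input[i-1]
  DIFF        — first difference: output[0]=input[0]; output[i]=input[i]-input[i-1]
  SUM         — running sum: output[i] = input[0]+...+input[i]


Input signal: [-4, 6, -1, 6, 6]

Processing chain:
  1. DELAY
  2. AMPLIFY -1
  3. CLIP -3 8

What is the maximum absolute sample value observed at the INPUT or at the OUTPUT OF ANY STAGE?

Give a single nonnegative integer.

Input: [-4, 6, -1, 6, 6] (max |s|=6)
Stage 1 (DELAY): [0, -4, 6, -1, 6] = [0, -4, 6, -1, 6] -> [0, -4, 6, -1, 6] (max |s|=6)
Stage 2 (AMPLIFY -1): 0*-1=0, -4*-1=4, 6*-1=-6, -1*-1=1, 6*-1=-6 -> [0, 4, -6, 1, -6] (max |s|=6)
Stage 3 (CLIP -3 8): clip(0,-3,8)=0, clip(4,-3,8)=4, clip(-6,-3,8)=-3, clip(1,-3,8)=1, clip(-6,-3,8)=-3 -> [0, 4, -3, 1, -3] (max |s|=4)
Overall max amplitude: 6

Answer: 6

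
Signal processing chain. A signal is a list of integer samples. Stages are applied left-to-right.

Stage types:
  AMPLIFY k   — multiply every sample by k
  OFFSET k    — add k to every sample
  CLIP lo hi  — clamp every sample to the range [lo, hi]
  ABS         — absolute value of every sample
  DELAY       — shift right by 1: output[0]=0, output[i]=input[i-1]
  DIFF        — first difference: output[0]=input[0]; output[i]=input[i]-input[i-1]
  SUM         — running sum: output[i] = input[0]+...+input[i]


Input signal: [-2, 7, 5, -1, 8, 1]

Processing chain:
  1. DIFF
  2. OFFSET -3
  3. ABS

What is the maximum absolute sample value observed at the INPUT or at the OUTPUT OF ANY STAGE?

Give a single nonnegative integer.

Input: [-2, 7, 5, -1, 8, 1] (max |s|=8)
Stage 1 (DIFF): s[0]=-2, 7--2=9, 5-7=-2, -1-5=-6, 8--1=9, 1-8=-7 -> [-2, 9, -2, -6, 9, -7] (max |s|=9)
Stage 2 (OFFSET -3): -2+-3=-5, 9+-3=6, -2+-3=-5, -6+-3=-9, 9+-3=6, -7+-3=-10 -> [-5, 6, -5, -9, 6, -10] (max |s|=10)
Stage 3 (ABS): |-5|=5, |6|=6, |-5|=5, |-9|=9, |6|=6, |-10|=10 -> [5, 6, 5, 9, 6, 10] (max |s|=10)
Overall max amplitude: 10

Answer: 10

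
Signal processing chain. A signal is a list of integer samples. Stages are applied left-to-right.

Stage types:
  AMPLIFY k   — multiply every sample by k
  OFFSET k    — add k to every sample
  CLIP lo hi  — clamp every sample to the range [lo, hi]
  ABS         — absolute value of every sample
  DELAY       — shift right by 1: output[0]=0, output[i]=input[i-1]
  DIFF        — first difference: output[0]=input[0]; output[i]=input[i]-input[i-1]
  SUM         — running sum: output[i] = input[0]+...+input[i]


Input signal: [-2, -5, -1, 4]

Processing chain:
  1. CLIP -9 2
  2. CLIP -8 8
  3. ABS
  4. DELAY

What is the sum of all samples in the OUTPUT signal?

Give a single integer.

Input: [-2, -5, -1, 4]
Stage 1 (CLIP -9 2): clip(-2,-9,2)=-2, clip(-5,-9,2)=-5, clip(-1,-9,2)=-1, clip(4,-9,2)=2 -> [-2, -5, -1, 2]
Stage 2 (CLIP -8 8): clip(-2,-8,8)=-2, clip(-5,-8,8)=-5, clip(-1,-8,8)=-1, clip(2,-8,8)=2 -> [-2, -5, -1, 2]
Stage 3 (ABS): |-2|=2, |-5|=5, |-1|=1, |2|=2 -> [2, 5, 1, 2]
Stage 4 (DELAY): [0, 2, 5, 1] = [0, 2, 5, 1] -> [0, 2, 5, 1]
Output sum: 8

Answer: 8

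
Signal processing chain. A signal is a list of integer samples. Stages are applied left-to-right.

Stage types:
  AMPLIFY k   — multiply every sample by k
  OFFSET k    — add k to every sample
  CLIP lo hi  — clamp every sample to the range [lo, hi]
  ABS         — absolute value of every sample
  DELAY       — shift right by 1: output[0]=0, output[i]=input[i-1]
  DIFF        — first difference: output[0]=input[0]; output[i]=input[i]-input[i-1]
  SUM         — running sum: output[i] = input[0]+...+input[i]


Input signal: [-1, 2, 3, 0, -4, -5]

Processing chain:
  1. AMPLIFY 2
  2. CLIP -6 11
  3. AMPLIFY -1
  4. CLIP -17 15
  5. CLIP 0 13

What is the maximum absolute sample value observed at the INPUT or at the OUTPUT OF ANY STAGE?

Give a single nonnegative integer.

Input: [-1, 2, 3, 0, -4, -5] (max |s|=5)
Stage 1 (AMPLIFY 2): -1*2=-2, 2*2=4, 3*2=6, 0*2=0, -4*2=-8, -5*2=-10 -> [-2, 4, 6, 0, -8, -10] (max |s|=10)
Stage 2 (CLIP -6 11): clip(-2,-6,11)=-2, clip(4,-6,11)=4, clip(6,-6,11)=6, clip(0,-6,11)=0, clip(-8,-6,11)=-6, clip(-10,-6,11)=-6 -> [-2, 4, 6, 0, -6, -6] (max |s|=6)
Stage 3 (AMPLIFY -1): -2*-1=2, 4*-1=-4, 6*-1=-6, 0*-1=0, -6*-1=6, -6*-1=6 -> [2, -4, -6, 0, 6, 6] (max |s|=6)
Stage 4 (CLIP -17 15): clip(2,-17,15)=2, clip(-4,-17,15)=-4, clip(-6,-17,15)=-6, clip(0,-17,15)=0, clip(6,-17,15)=6, clip(6,-17,15)=6 -> [2, -4, -6, 0, 6, 6] (max |s|=6)
Stage 5 (CLIP 0 13): clip(2,0,13)=2, clip(-4,0,13)=0, clip(-6,0,13)=0, clip(0,0,13)=0, clip(6,0,13)=6, clip(6,0,13)=6 -> [2, 0, 0, 0, 6, 6] (max |s|=6)
Overall max amplitude: 10

Answer: 10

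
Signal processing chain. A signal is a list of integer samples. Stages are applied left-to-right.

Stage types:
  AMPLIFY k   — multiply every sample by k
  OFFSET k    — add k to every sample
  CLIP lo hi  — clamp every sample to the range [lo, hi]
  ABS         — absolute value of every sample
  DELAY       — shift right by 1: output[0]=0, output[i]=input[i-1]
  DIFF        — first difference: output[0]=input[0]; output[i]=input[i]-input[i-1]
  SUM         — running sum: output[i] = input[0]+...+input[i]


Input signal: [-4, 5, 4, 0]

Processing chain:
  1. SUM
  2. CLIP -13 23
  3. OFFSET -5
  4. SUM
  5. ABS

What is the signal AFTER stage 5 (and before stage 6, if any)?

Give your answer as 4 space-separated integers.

Answer: 9 13 13 13

Derivation:
Input: [-4, 5, 4, 0]
Stage 1 (SUM): sum[0..0]=-4, sum[0..1]=1, sum[0..2]=5, sum[0..3]=5 -> [-4, 1, 5, 5]
Stage 2 (CLIP -13 23): clip(-4,-13,23)=-4, clip(1,-13,23)=1, clip(5,-13,23)=5, clip(5,-13,23)=5 -> [-4, 1, 5, 5]
Stage 3 (OFFSET -5): -4+-5=-9, 1+-5=-4, 5+-5=0, 5+-5=0 -> [-9, -4, 0, 0]
Stage 4 (SUM): sum[0..0]=-9, sum[0..1]=-13, sum[0..2]=-13, sum[0..3]=-13 -> [-9, -13, -13, -13]
Stage 5 (ABS): |-9|=9, |-13|=13, |-13|=13, |-13|=13 -> [9, 13, 13, 13]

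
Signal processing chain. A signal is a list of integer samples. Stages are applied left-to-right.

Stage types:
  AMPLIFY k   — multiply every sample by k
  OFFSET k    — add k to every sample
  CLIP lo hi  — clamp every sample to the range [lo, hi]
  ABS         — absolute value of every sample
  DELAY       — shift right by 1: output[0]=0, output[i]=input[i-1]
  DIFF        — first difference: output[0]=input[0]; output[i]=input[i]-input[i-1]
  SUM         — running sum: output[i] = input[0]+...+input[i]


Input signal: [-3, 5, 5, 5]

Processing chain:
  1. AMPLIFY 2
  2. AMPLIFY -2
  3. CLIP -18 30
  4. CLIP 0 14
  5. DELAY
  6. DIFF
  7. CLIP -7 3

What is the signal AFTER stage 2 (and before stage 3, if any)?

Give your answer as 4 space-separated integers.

Input: [-3, 5, 5, 5]
Stage 1 (AMPLIFY 2): -3*2=-6, 5*2=10, 5*2=10, 5*2=10 -> [-6, 10, 10, 10]
Stage 2 (AMPLIFY -2): -6*-2=12, 10*-2=-20, 10*-2=-20, 10*-2=-20 -> [12, -20, -20, -20]

Answer: 12 -20 -20 -20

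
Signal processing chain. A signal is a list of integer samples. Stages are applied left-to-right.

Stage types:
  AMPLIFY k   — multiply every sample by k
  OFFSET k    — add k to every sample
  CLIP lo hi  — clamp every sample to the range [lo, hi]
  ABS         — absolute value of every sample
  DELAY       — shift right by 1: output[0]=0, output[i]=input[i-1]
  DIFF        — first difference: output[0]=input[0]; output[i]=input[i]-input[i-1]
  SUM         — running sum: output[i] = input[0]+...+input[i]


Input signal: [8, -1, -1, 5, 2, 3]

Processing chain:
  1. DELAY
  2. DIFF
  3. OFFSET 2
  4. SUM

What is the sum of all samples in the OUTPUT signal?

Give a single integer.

Input: [8, -1, -1, 5, 2, 3]
Stage 1 (DELAY): [0, 8, -1, -1, 5, 2] = [0, 8, -1, -1, 5, 2] -> [0, 8, -1, -1, 5, 2]
Stage 2 (DIFF): s[0]=0, 8-0=8, -1-8=-9, -1--1=0, 5--1=6, 2-5=-3 -> [0, 8, -9, 0, 6, -3]
Stage 3 (OFFSET 2): 0+2=2, 8+2=10, -9+2=-7, 0+2=2, 6+2=8, -3+2=-1 -> [2, 10, -7, 2, 8, -1]
Stage 4 (SUM): sum[0..0]=2, sum[0..1]=12, sum[0..2]=5, sum[0..3]=7, sum[0..4]=15, sum[0..5]=14 -> [2, 12, 5, 7, 15, 14]
Output sum: 55

Answer: 55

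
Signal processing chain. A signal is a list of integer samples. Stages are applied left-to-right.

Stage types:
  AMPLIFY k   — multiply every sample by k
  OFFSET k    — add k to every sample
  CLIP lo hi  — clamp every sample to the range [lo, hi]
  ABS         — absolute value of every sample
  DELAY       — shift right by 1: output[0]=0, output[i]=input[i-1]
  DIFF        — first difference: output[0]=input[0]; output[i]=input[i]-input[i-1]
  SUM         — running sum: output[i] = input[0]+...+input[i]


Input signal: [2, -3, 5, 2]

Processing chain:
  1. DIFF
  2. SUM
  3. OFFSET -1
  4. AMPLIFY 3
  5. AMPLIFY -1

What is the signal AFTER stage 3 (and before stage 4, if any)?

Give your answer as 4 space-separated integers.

Answer: 1 -4 4 1

Derivation:
Input: [2, -3, 5, 2]
Stage 1 (DIFF): s[0]=2, -3-2=-5, 5--3=8, 2-5=-3 -> [2, -5, 8, -3]
Stage 2 (SUM): sum[0..0]=2, sum[0..1]=-3, sum[0..2]=5, sum[0..3]=2 -> [2, -3, 5, 2]
Stage 3 (OFFSET -1): 2+-1=1, -3+-1=-4, 5+-1=4, 2+-1=1 -> [1, -4, 4, 1]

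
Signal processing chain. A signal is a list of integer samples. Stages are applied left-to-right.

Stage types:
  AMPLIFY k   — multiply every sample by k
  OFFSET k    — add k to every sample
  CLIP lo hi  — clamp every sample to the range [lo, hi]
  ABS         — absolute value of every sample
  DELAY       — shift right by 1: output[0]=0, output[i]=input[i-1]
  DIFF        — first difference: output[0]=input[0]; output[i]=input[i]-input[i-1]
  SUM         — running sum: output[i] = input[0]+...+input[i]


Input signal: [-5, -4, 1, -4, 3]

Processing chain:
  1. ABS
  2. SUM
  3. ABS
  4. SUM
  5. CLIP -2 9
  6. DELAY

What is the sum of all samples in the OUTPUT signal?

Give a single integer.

Input: [-5, -4, 1, -4, 3]
Stage 1 (ABS): |-5|=5, |-4|=4, |1|=1, |-4|=4, |3|=3 -> [5, 4, 1, 4, 3]
Stage 2 (SUM): sum[0..0]=5, sum[0..1]=9, sum[0..2]=10, sum[0..3]=14, sum[0..4]=17 -> [5, 9, 10, 14, 17]
Stage 3 (ABS): |5|=5, |9|=9, |10|=10, |14|=14, |17|=17 -> [5, 9, 10, 14, 17]
Stage 4 (SUM): sum[0..0]=5, sum[0..1]=14, sum[0..2]=24, sum[0..3]=38, sum[0..4]=55 -> [5, 14, 24, 38, 55]
Stage 5 (CLIP -2 9): clip(5,-2,9)=5, clip(14,-2,9)=9, clip(24,-2,9)=9, clip(38,-2,9)=9, clip(55,-2,9)=9 -> [5, 9, 9, 9, 9]
Stage 6 (DELAY): [0, 5, 9, 9, 9] = [0, 5, 9, 9, 9] -> [0, 5, 9, 9, 9]
Output sum: 32

Answer: 32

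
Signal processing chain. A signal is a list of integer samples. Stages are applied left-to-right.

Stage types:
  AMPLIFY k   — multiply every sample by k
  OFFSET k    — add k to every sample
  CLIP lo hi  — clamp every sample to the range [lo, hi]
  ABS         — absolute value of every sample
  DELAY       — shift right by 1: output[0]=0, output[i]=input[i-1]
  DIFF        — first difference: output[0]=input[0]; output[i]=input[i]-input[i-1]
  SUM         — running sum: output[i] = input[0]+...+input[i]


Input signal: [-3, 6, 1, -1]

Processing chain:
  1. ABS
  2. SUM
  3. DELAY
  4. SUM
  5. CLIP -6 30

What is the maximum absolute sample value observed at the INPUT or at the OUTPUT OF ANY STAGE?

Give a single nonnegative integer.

Input: [-3, 6, 1, -1] (max |s|=6)
Stage 1 (ABS): |-3|=3, |6|=6, |1|=1, |-1|=1 -> [3, 6, 1, 1] (max |s|=6)
Stage 2 (SUM): sum[0..0]=3, sum[0..1]=9, sum[0..2]=10, sum[0..3]=11 -> [3, 9, 10, 11] (max |s|=11)
Stage 3 (DELAY): [0, 3, 9, 10] = [0, 3, 9, 10] -> [0, 3, 9, 10] (max |s|=10)
Stage 4 (SUM): sum[0..0]=0, sum[0..1]=3, sum[0..2]=12, sum[0..3]=22 -> [0, 3, 12, 22] (max |s|=22)
Stage 5 (CLIP -6 30): clip(0,-6,30)=0, clip(3,-6,30)=3, clip(12,-6,30)=12, clip(22,-6,30)=22 -> [0, 3, 12, 22] (max |s|=22)
Overall max amplitude: 22

Answer: 22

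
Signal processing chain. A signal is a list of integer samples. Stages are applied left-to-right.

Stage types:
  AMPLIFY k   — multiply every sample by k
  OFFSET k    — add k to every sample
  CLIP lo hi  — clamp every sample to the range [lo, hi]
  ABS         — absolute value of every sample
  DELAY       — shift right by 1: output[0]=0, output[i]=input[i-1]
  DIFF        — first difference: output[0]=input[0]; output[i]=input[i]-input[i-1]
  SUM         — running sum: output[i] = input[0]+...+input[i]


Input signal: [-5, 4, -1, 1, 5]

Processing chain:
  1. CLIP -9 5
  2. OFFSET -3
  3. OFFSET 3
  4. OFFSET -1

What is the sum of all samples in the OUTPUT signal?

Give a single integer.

Answer: -1

Derivation:
Input: [-5, 4, -1, 1, 5]
Stage 1 (CLIP -9 5): clip(-5,-9,5)=-5, clip(4,-9,5)=4, clip(-1,-9,5)=-1, clip(1,-9,5)=1, clip(5,-9,5)=5 -> [-5, 4, -1, 1, 5]
Stage 2 (OFFSET -3): -5+-3=-8, 4+-3=1, -1+-3=-4, 1+-3=-2, 5+-3=2 -> [-8, 1, -4, -2, 2]
Stage 3 (OFFSET 3): -8+3=-5, 1+3=4, -4+3=-1, -2+3=1, 2+3=5 -> [-5, 4, -1, 1, 5]
Stage 4 (OFFSET -1): -5+-1=-6, 4+-1=3, -1+-1=-2, 1+-1=0, 5+-1=4 -> [-6, 3, -2, 0, 4]
Output sum: -1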